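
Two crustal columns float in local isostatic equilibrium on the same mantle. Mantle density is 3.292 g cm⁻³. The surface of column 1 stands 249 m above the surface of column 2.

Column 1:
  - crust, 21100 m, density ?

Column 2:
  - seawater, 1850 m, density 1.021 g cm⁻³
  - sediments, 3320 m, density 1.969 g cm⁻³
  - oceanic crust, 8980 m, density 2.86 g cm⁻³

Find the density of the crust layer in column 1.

Take the compensation level at the base of the deeper column (depth z_c below the surface of column 1) and equate Σ ρ_i t_i down to z_c; mantle fills any gap and the z_c terms cancel.
Column 1: 21100×ρ + (z_c − 21100)×3.292
Column 2: 249×0 + 1850×1.021 + 3320×1.969 + 8980×2.86 + (z_c − 249 − 14150)×3.292
The z_c×3.292 term appears on both sides and cancels. Collect the known terms of each column as K = Σ(ρt)_known − 3.292 × (depth of known layers): K_1 = 0 − 3.292×21100 = −69461.2; K_2 = 34108.73 − 3.292×(249 + 14150) = −13292.778.
Balance: K_1 + 21100×ρ = K_2, so ρ = (K_2 − K_1)/21100 = 56168.4/21100 = 2.66 g cm⁻³.

2.66 g cm⁻³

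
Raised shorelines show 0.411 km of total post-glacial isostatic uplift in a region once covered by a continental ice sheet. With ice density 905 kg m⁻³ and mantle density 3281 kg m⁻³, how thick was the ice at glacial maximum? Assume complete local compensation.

u = t ρ_ice/ρ_m → t = u ρ_m/ρ_ice = 0.411 km × 3281/905 = 1.49 km.

1.49 km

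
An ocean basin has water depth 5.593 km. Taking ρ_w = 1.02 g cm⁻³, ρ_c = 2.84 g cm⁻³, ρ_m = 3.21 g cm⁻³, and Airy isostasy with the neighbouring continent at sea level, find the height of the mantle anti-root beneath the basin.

27.5 km

Equating mass per unit area of the two columns: replacing crust with seawater at the top is compensated by replacing crust with mantle at the base: d (ρ_c − ρ_w) = a (ρ_m − ρ_c).
a = d (ρ_c − ρ_w)/(ρ_m − ρ_c) = 5.593 km × 1.82/0.37 = 27.5 km.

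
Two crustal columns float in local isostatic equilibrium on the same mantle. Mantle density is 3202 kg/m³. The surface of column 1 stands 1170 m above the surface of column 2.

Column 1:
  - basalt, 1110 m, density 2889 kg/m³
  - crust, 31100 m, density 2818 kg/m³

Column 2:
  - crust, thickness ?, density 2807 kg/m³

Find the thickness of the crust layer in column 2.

21600 m

Take the compensation level at the base of the deeper column (depth z_c below the surface of column 1) and equate Σ ρ_i t_i down to z_c; mantle fills any gap and the z_c terms cancel.
Column 1: 1110×2889 + 31100×2818 + (z_c − 32210)×3202
Column 2: 1170×0 + x×2807 + (z_c − 1170 − 0 − x)×3202
The z_c×3202 term appears on both sides and cancels. Collect the known terms of each column as K = Σ(ρt)_known − 3202 × (depth of known layers): K_1 = 90846590 − 3202×32210 = −12289830; K_2 = 0 − 3202×(1170 + 0) = −3746340.
Balance: K_1 = K_2 − x×(3202 − 2807), so x = (K_2 − K_1)/(3202 − 2807) = 8543490/395 = 21600 m.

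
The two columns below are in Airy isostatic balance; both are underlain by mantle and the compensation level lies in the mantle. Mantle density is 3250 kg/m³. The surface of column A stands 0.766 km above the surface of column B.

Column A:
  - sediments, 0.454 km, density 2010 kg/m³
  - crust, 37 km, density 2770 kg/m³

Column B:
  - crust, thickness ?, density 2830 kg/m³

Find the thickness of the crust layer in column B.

Take the compensation level at the base of the deeper column (depth z_c below the surface of column A) and equate Σ ρ_i t_i down to z_c; mantle fills any gap and the z_c terms cancel.
Column A: 0.454×2010 + 37×2770 + (z_c − 37.454)×3250
Column B: 0.766×0 + x×2830 + (z_c − 0.766 − 0 − x)×3250
The z_c×3250 term appears on both sides and cancels. Collect the known terms of each column as K = Σ(ρt)_known − 3250 × (depth of known layers): K_A = 103402.54 − 3250×37.454 = −18322.96; K_B = 0 − 3250×(0.766 + 0) = −2489.5.
Balance: K_A = K_B − x×(3250 − 2830), so x = (K_B − K_A)/(3250 − 2830) = 15833.5/420 = 37.7 km.

37.7 km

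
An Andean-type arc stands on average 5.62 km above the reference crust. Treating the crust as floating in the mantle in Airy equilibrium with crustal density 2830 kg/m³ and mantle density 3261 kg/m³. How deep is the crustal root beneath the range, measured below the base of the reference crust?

36.9 km

By Archimedes' principle applied to the lithosphere: the weight of the topography is balanced by the buoyancy of the root, ρ_c h = (ρ_m − ρ_c) r.
r = h · ρ_c / (ρ_m − ρ_c) = 5.62 km × 2830 / (3261 − 2830) = 36.9 km.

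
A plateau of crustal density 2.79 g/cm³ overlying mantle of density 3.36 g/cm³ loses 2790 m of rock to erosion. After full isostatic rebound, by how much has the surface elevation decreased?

473 m

Rebound u = e ρ_c/ρ_m = 2790 m × 2.79/3.36 = 2317 m.
Net surface drop = e − u = 2790 m − 2317 m = e (ρ_m − ρ_c)/ρ_m = 473 m.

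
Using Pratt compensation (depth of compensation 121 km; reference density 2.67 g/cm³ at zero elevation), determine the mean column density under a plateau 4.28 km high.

2.58 g/cm³

Pratt balance: ρ_ref D = ρ (D + h).
ρ = ρ_ref D/(D + h) = 2.67 × 121 km/(121 km + 4.28 km) = 2.58 g/cm³.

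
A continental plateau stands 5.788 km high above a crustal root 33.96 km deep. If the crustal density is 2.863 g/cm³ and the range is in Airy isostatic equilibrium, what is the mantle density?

Airy balance: ρ_c h = (ρ_m − ρ_c) r → ρ_m = ρ_c (1 + h/r).
ρ_m = 2.863 × (1 + 5.788 km/33.96 km) = 3.35 g/cm³.

3.35 g/cm³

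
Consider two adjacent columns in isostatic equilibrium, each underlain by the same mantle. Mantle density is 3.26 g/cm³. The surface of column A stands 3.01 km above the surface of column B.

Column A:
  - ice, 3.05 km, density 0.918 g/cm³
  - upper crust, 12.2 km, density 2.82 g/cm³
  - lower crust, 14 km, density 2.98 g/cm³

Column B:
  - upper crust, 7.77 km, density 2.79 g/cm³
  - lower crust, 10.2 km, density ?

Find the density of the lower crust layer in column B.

2.97 g/cm³

Take the compensation level at the base of the deeper column (depth z_c below the surface of column A) and equate Σ ρ_i t_i down to z_c; mantle fills any gap and the z_c terms cancel.
Column A: 3.05×0.918 + 12.2×2.82 + 14×2.98 + (z_c − 29.25)×3.26
Column B: 3.01×0 + 7.77×2.79 + 10.2×ρ + (z_c − 3.01 − 17.97)×3.26
The z_c×3.26 term appears on both sides and cancels. Collect the known terms of each column as K = Σ(ρt)_known − 3.26 × (depth of known layers): K_A = 78.9239 − 3.26×29.25 = −16.4311; K_B = 21.6783 − 3.26×(3.01 + 17.97) = −46.7165.
Balance: K_A = K_B + 10.2×ρ, so ρ = (K_A − K_B)/10.2 = 30.2854/10.2 = 2.97 g/cm³.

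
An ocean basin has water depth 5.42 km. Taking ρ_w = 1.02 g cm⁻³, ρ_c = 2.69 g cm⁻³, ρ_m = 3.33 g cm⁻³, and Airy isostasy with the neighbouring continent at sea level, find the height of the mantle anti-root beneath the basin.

14.1 km

Balancing pressure at the compensation depth: replacing crust with seawater at the top is compensated by replacing crust with mantle at the base: d (ρ_c − ρ_w) = a (ρ_m − ρ_c).
a = d (ρ_c − ρ_w)/(ρ_m − ρ_c) = 5.42 km × 1.67/0.64 = 14.1 km.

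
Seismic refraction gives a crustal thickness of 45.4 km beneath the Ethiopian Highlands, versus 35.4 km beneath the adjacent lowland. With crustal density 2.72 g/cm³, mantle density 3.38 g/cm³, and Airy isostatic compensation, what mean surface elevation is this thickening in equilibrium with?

1.95 km

Excess crust Δ = 45.4 km − 35.4 km = 10 km, split between elevation h and root r with h + r = Δ.
Airy balance ρ_c h = (ρ_m − ρ_c) r gives r = h ρ_c/(ρ_m − ρ_c), so h (1 + ρ_c/(ρ_m − ρ_c)) = Δ, i.e. h = Δ (ρ_m − ρ_c)/ρ_m.
h = 10 km × 0.66/3.38 = 1.95 km.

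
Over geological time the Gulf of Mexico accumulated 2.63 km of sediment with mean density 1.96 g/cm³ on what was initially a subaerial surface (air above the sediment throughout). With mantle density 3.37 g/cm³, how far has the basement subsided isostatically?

1.53 km

Subaerial load: s = t ρ_sed / ρ_m = 2.63 km × 1.96/3.37 = 1.53 km.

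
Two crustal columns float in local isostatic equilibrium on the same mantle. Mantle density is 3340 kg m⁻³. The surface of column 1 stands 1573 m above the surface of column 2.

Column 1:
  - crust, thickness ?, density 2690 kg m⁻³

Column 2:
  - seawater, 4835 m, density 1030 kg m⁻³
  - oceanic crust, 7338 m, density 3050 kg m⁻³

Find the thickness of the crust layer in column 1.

Take the compensation level at the base of the deeper column (depth z_c below the surface of column 1) and equate Σ ρ_i t_i down to z_c; mantle fills any gap and the z_c terms cancel.
Column 1: x×2690 + (z_c − 0 − x)×3340
Column 2: 1573×0 + 4835×1030 + 7338×3050 + (z_c − 1573 − 12173)×3340
The z_c×3340 term appears on both sides and cancels. Collect the known terms of each column as K = Σ(ρt)_known − 3340 × (depth of known layers): K_1 = 0 − 3340×0 = 0; K_2 = 27360950 − 3340×(1573 + 12173) = −18550690.
Balance: K_1 − x×(3340 − 2690) = K_2, so x = (K_1 − K_2)/(3340 − 2690) = 18550700/650 = 28500 m.

28500 m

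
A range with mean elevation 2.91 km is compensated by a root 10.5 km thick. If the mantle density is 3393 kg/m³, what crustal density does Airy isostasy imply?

2660 kg/m³

ρ_c h = (ρ_m − ρ_c) r → ρ_c (h + r) = ρ_m r → ρ_c = ρ_m r / (h + r).
ρ_c = 3393 × 10.5 km / (2.91 km + 10.5 km) = 2660 kg/m³.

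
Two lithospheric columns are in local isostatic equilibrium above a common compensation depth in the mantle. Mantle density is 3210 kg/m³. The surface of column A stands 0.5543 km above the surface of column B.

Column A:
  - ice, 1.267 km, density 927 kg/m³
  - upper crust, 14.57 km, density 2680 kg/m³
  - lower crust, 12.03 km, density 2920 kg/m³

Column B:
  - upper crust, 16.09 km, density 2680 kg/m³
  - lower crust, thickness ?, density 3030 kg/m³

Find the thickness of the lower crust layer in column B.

21.1 km

Take the compensation level at the base of the deeper column (depth z_c below the surface of column A) and equate Σ ρ_i t_i down to z_c; mantle fills any gap and the z_c terms cancel.
Column A: 1.267×927 + 14.57×2680 + 12.03×2920 + (z_c − 27.867)×3210
Column B: 0.5543×0 + 16.09×2680 + x×3030 + (z_c − 0.5543 − 16.09 − x)×3210
The z_c×3210 term appears on both sides and cancels. Collect the known terms of each column as K = Σ(ρt)_known − 3210 × (depth of known layers): K_A = 75349.709 − 3210×27.867 = −14103.361; K_B = 43121.2 − 3210×(0.5543 + 16.09) = −10307.003.
Balance: K_A = K_B − x×(3210 − 3030), so x = (K_B − K_A)/(3210 − 3030) = 3796.36/180 = 21.1 km.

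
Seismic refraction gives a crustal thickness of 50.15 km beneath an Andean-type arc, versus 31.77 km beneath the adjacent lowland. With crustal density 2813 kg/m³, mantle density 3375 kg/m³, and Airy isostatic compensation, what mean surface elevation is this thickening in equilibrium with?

3.06 km

Excess crust Δ = 50.15 km − 31.77 km = 18.38 km, split between elevation h and root r with h + r = Δ.
Airy balance ρ_c h = (ρ_m − ρ_c) r gives r = h ρ_c/(ρ_m − ρ_c), so h (1 + ρ_c/(ρ_m − ρ_c)) = Δ, i.e. h = Δ (ρ_m − ρ_c)/ρ_m.
h = 18.38 km × 562/3375 = 3.06 km.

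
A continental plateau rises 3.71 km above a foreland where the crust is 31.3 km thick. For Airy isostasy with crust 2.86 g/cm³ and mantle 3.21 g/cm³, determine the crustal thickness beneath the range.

Root depth r = h ρ_c / (ρ_m − ρ_c) = 3.71 km × 2.86 / 0.35 = 30.32 km.
Total thickness = T + h + r = 31.3 km + 3.71 km + 30.32 km = 65.3 km.

65.3 km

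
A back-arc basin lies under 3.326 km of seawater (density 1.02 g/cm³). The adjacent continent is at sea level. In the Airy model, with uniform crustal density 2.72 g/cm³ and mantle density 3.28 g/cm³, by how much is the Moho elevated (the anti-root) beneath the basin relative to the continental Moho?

Equating mass per unit area of the two columns: replacing crust with seawater at the top is compensated by replacing crust with mantle at the base: d (ρ_c − ρ_w) = a (ρ_m − ρ_c).
a = d (ρ_c − ρ_w)/(ρ_m − ρ_c) = 3.326 km × 1.7/0.56 = 10.1 km.

10.1 km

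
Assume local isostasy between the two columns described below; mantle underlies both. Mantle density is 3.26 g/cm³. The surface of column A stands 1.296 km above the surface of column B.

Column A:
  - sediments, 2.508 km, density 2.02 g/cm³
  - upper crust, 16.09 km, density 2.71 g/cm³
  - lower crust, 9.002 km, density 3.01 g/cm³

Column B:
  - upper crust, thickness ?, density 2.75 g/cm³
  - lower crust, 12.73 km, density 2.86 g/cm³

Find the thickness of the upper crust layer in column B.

Take the compensation level at the base of the deeper column (depth z_c below the surface of column A) and equate Σ ρ_i t_i down to z_c; mantle fills any gap and the z_c terms cancel.
Column A: 2.508×2.02 + 16.09×2.71 + 9.002×3.01 + (z_c − 27.6)×3.26
Column B: 1.296×0 + x×2.75 + 12.73×2.86 + (z_c − 1.296 − 12.73 − x)×3.26
The z_c×3.26 term appears on both sides and cancels. Collect the known terms of each column as K = Σ(ρt)_known − 3.26 × (depth of known layers): K_A = 75.76608 − 3.26×27.6 = −14.20992; K_B = 36.4078 − 3.26×(1.296 + 12.73) = −9.31696.
Balance: K_A = K_B − x×(3.26 − 2.75), so x = (K_B − K_A)/(3.26 − 2.75) = 4.89296/0.51 = 9.59 km.

9.59 km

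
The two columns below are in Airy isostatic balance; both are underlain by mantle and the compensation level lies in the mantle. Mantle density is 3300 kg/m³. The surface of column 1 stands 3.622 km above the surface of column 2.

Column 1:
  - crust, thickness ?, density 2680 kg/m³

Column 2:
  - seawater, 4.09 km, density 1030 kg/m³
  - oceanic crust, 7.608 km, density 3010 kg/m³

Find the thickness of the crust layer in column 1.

Take the compensation level at the base of the deeper column (depth z_c below the surface of column 1) and equate Σ ρ_i t_i down to z_c; mantle fills any gap and the z_c terms cancel.
Column 1: x×2680 + (z_c − 0 − x)×3300
Column 2: 3.622×0 + 4.09×1030 + 7.608×3010 + (z_c − 3.622 − 11.698)×3300
The z_c×3300 term appears on both sides and cancels. Collect the known terms of each column as K = Σ(ρt)_known − 3300 × (depth of known layers): K_1 = 0 − 3300×0 = 0; K_2 = 27112.78 − 3300×(3.622 + 11.698) = −23443.22.
Balance: K_1 − x×(3300 − 2680) = K_2, so x = (K_1 − K_2)/(3300 − 2680) = 23443.2/620 = 37.8 km.

37.8 km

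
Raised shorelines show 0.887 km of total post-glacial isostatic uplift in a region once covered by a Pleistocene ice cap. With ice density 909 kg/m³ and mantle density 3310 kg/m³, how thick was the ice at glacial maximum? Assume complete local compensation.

u = t ρ_ice/ρ_m → t = u ρ_m/ρ_ice = 0.887 km × 3310/909 = 3.23 km.

3.23 km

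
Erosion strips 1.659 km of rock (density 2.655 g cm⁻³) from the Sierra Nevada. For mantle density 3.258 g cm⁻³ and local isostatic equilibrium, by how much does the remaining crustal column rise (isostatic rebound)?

1.35 km

Unloading: uplift u = e ρ_c/ρ_m = 1.659 km × 2.655/3.258 = 1.35 km.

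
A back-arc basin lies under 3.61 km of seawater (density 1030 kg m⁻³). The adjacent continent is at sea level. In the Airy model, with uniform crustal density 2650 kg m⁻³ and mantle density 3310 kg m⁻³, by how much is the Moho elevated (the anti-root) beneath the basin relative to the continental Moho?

8.86 km

Balancing pressure at the compensation depth: replacing crust with seawater at the top is compensated by replacing crust with mantle at the base: d (ρ_c − ρ_w) = a (ρ_m − ρ_c).
a = d (ρ_c − ρ_w)/(ρ_m − ρ_c) = 3.61 km × 1620/660 = 8.86 km.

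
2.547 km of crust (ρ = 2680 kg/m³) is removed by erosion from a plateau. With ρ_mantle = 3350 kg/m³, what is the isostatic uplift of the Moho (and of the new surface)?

Unloading: uplift u = e ρ_c/ρ_m = 2.547 km × 2680/3350 = 2.04 km.

2.04 km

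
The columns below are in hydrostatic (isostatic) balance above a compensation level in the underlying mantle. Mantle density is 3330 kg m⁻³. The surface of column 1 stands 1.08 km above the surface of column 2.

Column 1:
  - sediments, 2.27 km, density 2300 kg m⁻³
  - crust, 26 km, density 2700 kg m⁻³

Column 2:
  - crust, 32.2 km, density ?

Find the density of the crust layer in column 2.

2860 kg m⁻³

Take the compensation level at the base of the deeper column (depth z_c below the surface of column 1) and equate Σ ρ_i t_i down to z_c; mantle fills any gap and the z_c terms cancel.
Column 1: 2.27×2300 + 26×2700 + (z_c − 28.27)×3330
Column 2: 1.08×0 + 32.2×ρ + (z_c − 1.08 − 32.2)×3330
The z_c×3330 term appears on both sides and cancels. Collect the known terms of each column as K = Σ(ρt)_known − 3330 × (depth of known layers): K_1 = 75421 − 3330×28.27 = −18718.1; K_2 = 0 − 3330×(1.08 + 32.2) = −110822.4.
Balance: K_1 = K_2 + 32.2×ρ, so ρ = (K_1 − K_2)/32.2 = 92104.3/32.2 = 2860 kg m⁻³.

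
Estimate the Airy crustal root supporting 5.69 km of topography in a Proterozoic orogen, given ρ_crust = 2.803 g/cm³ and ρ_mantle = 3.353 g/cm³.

29 km

For local isostatic compensation: the weight of the topography is balanced by the buoyancy of the root, ρ_c h = (ρ_m − ρ_c) r.
r = h · ρ_c / (ρ_m − ρ_c) = 5.69 km × 2.803 / (3.353 − 2.803) = 29 km.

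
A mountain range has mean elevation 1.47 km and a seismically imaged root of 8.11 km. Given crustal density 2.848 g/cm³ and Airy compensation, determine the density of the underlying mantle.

Airy balance: ρ_c h = (ρ_m − ρ_c) r → ρ_m = ρ_c (1 + h/r).
ρ_m = 2.848 × (1 + 1.47 km/8.11 km) = 3.36 g/cm³.

3.36 g/cm³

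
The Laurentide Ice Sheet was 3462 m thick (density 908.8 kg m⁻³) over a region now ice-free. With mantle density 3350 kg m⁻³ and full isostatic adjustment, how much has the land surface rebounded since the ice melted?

939 m

Removing the load lets mantle flow back in; uplift u satisfies ρ_ice t = ρ_m u.
u = t ρ_ice/ρ_m = 3462 m × 908.8/3350 = 939 m.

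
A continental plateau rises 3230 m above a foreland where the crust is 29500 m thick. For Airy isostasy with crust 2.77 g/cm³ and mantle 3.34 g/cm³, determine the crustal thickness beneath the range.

48400 m

Root depth r = h ρ_c / (ρ_m − ρ_c) = 3230 m × 2.77 / 0.57 = 15700 m.
Total thickness = T + h + r = 29500 m + 3230 m + 15700 m = 48400 m.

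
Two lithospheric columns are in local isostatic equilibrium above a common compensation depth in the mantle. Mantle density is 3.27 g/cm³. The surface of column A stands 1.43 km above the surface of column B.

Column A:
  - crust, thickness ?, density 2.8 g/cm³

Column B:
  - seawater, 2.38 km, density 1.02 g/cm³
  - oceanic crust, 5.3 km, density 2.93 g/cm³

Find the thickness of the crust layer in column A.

25.2 km

Take the compensation level at the base of the deeper column (depth z_c below the surface of column A) and equate Σ ρ_i t_i down to z_c; mantle fills any gap and the z_c terms cancel.
Column A: x×2.8 + (z_c − 0 − x)×3.27
Column B: 1.43×0 + 2.38×1.02 + 5.3×2.93 + (z_c − 1.43 − 7.68)×3.27
The z_c×3.27 term appears on both sides and cancels. Collect the known terms of each column as K = Σ(ρt)_known − 3.27 × (depth of known layers): K_A = 0 − 3.27×0 = 0; K_B = 17.9566 − 3.27×(1.43 + 7.68) = −11.8331.
Balance: K_A − x×(3.27 − 2.8) = K_B, so x = (K_A − K_B)/(3.27 − 2.8) = 11.8331/0.47 = 25.2 km.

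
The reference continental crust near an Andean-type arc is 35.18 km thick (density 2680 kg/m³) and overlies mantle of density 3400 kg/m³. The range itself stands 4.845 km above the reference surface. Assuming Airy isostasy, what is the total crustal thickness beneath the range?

58.1 km

Root depth r = h ρ_c / (ρ_m − ρ_c) = 4.845 km × 2680 / 720 = 18.03 km.
Total thickness = T + h + r = 35.18 km + 4.845 km + 18.03 km = 58.1 km.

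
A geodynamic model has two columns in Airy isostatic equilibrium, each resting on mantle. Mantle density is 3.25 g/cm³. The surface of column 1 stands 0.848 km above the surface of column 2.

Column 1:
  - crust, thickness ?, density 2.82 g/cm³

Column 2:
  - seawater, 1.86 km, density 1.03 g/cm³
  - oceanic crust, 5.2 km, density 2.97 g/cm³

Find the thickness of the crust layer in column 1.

Take the compensation level at the base of the deeper column (depth z_c below the surface of column 1) and equate Σ ρ_i t_i down to z_c; mantle fills any gap and the z_c terms cancel.
Column 1: x×2.82 + (z_c − 0 − x)×3.25
Column 2: 0.848×0 + 1.86×1.03 + 5.2×2.97 + (z_c − 0.848 − 7.06)×3.25
The z_c×3.25 term appears on both sides and cancels. Collect the known terms of each column as K = Σ(ρt)_known − 3.25 × (depth of known layers): K_1 = 0 − 3.25×0 = 0; K_2 = 17.3598 − 3.25×(0.848 + 7.06) = −8.3412.
Balance: K_1 − x×(3.25 − 2.82) = K_2, so x = (K_1 − K_2)/(3.25 − 2.82) = 8.3412/0.43 = 19.4 km.

19.4 km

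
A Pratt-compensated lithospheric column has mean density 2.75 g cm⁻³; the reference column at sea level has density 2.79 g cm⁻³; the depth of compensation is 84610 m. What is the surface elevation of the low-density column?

ρ_ref D = ρ (D + h) → h = D (ρ_ref − ρ)/ρ.
h = 84610 m × (2.79 − 2.75)/2.75 = 1230 m.

1230 m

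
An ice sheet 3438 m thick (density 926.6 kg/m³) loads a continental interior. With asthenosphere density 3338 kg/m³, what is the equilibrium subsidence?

954 m

In Airy isostatic equilibrium: the ice load ρ_ice t is balanced by mantle displaced below, ρ_m s.
s = t ρ_ice / ρ_m = 3438 m × 926.6/3338 = 954 m.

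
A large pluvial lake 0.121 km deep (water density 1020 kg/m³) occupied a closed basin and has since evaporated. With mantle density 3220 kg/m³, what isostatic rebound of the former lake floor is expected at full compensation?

0.0383 km

u = d ρ_w/ρ_m = 0.121 km × 1020/3220 = 0.0383 km.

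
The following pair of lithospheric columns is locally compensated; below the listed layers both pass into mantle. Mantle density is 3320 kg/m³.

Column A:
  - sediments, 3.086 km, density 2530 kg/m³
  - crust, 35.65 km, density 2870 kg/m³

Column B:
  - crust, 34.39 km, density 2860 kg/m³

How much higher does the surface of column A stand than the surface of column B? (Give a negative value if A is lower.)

For any compensation level in the mantle, the mantle terms cancel and isostasy reduces to e = (Σt_A − Σt_B) − (Σ(ρt)_A − Σ(ρt)_B) / ρ_m.
Σt_A = 38.736 km; Σt_B = 34.39 km; Σ(ρt)_A = 110123.08; Σ(ρt)_B = 98355.4 (in km·kg/m³).
e = (38.736 − 34.39) − (110123.08 − 98355.4) / 3320 = 0.802 km.

0.802 km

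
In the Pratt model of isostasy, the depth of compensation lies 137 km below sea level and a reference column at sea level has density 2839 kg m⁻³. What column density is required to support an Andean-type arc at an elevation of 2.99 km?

2780 kg m⁻³

Pratt balance: ρ_ref D = ρ (D + h).
ρ = ρ_ref D/(D + h) = 2839 × 137 km/(137 km + 2.99 km) = 2780 kg m⁻³.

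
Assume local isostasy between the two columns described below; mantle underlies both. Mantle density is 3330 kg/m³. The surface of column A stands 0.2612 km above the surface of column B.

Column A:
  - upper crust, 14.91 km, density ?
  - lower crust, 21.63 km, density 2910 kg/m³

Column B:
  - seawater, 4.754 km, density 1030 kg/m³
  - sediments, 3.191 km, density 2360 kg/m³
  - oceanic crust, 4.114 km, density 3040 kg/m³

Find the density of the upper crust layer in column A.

2860 kg/m³

Take the compensation level at the base of the deeper column (depth z_c below the surface of column A) and equate Σ ρ_i t_i down to z_c; mantle fills any gap and the z_c terms cancel.
Column A: 14.91×ρ + 21.63×2910 + (z_c − 36.54)×3330
Column B: 0.2612×0 + 4.754×1030 + 3.191×2360 + 4.114×3040 + (z_c − 0.2612 − 12.059)×3330
The z_c×3330 term appears on both sides and cancels. Collect the known terms of each column as K = Σ(ρt)_known − 3330 × (depth of known layers): K_A = 62943.3 − 3330×36.54 = −58734.9; K_B = 24933.94 − 3330×(0.2612 + 12.059) = −16092.326.
Balance: K_A + 14.91×ρ = K_B, so ρ = (K_B − K_A)/14.91 = 42642.6/14.91 = 2860 kg/m³.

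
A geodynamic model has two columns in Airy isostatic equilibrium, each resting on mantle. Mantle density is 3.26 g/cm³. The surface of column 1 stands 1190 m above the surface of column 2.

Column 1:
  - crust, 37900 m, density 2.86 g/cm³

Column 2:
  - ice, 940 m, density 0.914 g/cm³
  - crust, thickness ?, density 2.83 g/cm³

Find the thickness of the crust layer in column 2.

21100 m

Take the compensation level at the base of the deeper column (depth z_c below the surface of column 1) and equate Σ ρ_i t_i down to z_c; mantle fills any gap and the z_c terms cancel.
Column 1: 37900×2.86 + (z_c − 37900)×3.26
Column 2: 1190×0 + 940×0.914 + x×2.83 + (z_c − 1190 − 940 − x)×3.26
The z_c×3.26 term appears on both sides and cancels. Collect the known terms of each column as K = Σ(ρt)_known − 3.26 × (depth of known layers): K_1 = 108394 − 3.26×37900 = −15160; K_2 = 859.16 − 3.26×(1190 + 940) = −6084.64.
Balance: K_1 = K_2 − x×(3.26 − 2.83), so x = (K_2 − K_1)/(3.26 − 2.83) = 9075.36/0.43 = 21100 m.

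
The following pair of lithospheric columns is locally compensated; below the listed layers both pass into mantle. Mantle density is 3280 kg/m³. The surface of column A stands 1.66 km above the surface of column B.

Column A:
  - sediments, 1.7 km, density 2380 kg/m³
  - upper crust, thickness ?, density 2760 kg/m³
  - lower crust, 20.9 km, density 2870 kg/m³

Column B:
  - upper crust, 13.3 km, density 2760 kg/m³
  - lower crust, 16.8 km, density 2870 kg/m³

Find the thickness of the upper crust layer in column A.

Take the compensation level at the base of the deeper column (depth z_c below the surface of column A) and equate Σ ρ_i t_i down to z_c; mantle fills any gap and the z_c terms cancel.
Column A: 1.7×2380 + x×2760 + 20.9×2870 + (z_c − 22.6 − x)×3280
Column B: 1.66×0 + 13.3×2760 + 16.8×2870 + (z_c − 1.66 − 30.1)×3280
The z_c×3280 term appears on both sides and cancels. Collect the known terms of each column as K = Σ(ρt)_known − 3280 × (depth of known layers): K_A = 64029 − 3280×22.6 = −10099; K_B = 84924 − 3280×(1.66 + 30.1) = −19248.8.
Balance: K_A − x×(3280 − 2760) = K_B, so x = (K_A − K_B)/(3280 − 2760) = 9149.8/520 = 17.6 km.

17.6 km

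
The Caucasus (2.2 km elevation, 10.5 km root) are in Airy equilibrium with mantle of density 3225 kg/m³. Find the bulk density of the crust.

ρ_c h = (ρ_m − ρ_c) r → ρ_c (h + r) = ρ_m r → ρ_c = ρ_m r / (h + r).
ρ_c = 3225 × 10.5 km / (2.2 km + 10.5 km) = 2670 kg/m³.

2670 kg/m³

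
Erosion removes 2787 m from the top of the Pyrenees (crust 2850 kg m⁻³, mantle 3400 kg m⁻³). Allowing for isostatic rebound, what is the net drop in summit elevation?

Rebound u = e ρ_c/ρ_m = 2787 m × 2850/3400 = 2336 m.
Net surface drop = e − u = 2787 m − 2336 m = e (ρ_m − ρ_c)/ρ_m = 451 m.

451 m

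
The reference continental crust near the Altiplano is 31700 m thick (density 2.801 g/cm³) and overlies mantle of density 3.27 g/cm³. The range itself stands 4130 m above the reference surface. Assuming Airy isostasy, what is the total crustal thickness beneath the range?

60500 m

Root depth r = h ρ_c / (ρ_m − ρ_c) = 4130 m × 2.801 / 0.469 = 24670 m.
Total thickness = T + h + r = 31700 m + 4130 m + 24670 m = 60500 m.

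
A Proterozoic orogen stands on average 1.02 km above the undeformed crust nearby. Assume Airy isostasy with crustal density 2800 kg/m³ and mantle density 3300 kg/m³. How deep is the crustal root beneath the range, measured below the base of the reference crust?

By Archimedes' principle applied to the lithosphere: the weight of the topography is balanced by the buoyancy of the root, ρ_c h = (ρ_m − ρ_c) r.
r = h · ρ_c / (ρ_m − ρ_c) = 1.02 km × 2800 / (3300 − 2800) = 5.71 km.

5.71 km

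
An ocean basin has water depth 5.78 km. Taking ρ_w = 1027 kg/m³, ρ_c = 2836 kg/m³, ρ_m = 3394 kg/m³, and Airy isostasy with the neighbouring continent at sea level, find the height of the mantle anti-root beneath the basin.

For local isostatic compensation: replacing crust with seawater at the top is compensated by replacing crust with mantle at the base: d (ρ_c − ρ_w) = a (ρ_m − ρ_c).
a = d (ρ_c − ρ_w)/(ρ_m − ρ_c) = 5.78 km × 1809/558 = 18.7 km.

18.7 km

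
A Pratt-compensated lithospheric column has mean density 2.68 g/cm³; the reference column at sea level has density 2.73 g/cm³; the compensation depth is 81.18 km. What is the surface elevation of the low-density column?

ρ_ref D = ρ (D + h) → h = D (ρ_ref − ρ)/ρ.
h = 81.18 km × (2.73 − 2.68)/2.68 = 1.51 km.

1.51 km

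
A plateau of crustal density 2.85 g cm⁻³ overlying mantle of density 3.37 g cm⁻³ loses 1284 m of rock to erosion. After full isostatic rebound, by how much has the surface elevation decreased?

198 m

Rebound u = e ρ_c/ρ_m = 1284 m × 2.85/3.37 = 1086 m.
Net surface drop = e − u = 1284 m − 1086 m = e (ρ_m − ρ_c)/ρ_m = 198 m.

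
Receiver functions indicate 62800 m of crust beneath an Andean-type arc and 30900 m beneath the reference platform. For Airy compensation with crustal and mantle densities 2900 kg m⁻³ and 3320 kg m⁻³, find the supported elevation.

Excess crust Δ = 62800 m − 30900 m = 31900 m, split between elevation h and root r with h + r = Δ.
Airy balance ρ_c h = (ρ_m − ρ_c) r gives r = h ρ_c/(ρ_m − ρ_c), so h (1 + ρ_c/(ρ_m − ρ_c)) = Δ, i.e. h = Δ (ρ_m − ρ_c)/ρ_m.
h = 31900 m × 420/3320 = 4040 m.

4040 m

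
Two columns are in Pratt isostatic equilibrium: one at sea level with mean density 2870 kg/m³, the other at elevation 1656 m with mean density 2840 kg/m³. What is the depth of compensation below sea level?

157000 m

ρ_ref D = ρ (D + h) → D (ρ_ref − ρ) = ρ h.
D = ρ h/(ρ_ref − ρ) = 2840 × 1656 m/(2870 − 2840) = 157000 m.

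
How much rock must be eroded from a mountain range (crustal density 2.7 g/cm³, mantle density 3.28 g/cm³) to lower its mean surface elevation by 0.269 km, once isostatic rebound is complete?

1.52 km

Net drop Δ = e − u = e − e ρ_c/ρ_m = e (ρ_m − ρ_c)/ρ_m.
e = Δ ρ_m/(ρ_m − ρ_c) = 0.269 km × 3.28/0.58 = 1.52 km.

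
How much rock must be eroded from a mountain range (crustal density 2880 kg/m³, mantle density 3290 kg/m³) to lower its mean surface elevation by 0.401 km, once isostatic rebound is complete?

Net drop Δ = e − u = e − e ρ_c/ρ_m = e (ρ_m − ρ_c)/ρ_m.
e = Δ ρ_m/(ρ_m − ρ_c) = 0.401 km × 3290/410 = 3.22 km.

3.22 km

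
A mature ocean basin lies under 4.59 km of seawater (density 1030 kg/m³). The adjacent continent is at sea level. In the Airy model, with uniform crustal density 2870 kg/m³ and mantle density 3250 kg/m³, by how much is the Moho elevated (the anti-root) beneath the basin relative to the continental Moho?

22.2 km

Balancing pressure at the compensation depth: replacing crust with seawater at the top is compensated by replacing crust with mantle at the base: d (ρ_c − ρ_w) = a (ρ_m − ρ_c).
a = d (ρ_c − ρ_w)/(ρ_m − ρ_c) = 4.59 km × 1840/380 = 22.2 km.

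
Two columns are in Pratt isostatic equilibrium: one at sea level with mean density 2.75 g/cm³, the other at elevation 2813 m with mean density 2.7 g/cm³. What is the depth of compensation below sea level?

ρ_ref D = ρ (D + h) → D (ρ_ref − ρ) = ρ h.
D = ρ h/(ρ_ref − ρ) = 2.7 × 2813 m/(2.75 − 2.7) = 152000 m.

152000 m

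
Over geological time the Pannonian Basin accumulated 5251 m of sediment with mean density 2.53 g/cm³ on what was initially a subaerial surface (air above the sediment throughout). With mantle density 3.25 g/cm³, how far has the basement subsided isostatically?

4090 m

Subaerial load: s = t ρ_sed / ρ_m = 5251 m × 2.53/3.25 = 4090 m.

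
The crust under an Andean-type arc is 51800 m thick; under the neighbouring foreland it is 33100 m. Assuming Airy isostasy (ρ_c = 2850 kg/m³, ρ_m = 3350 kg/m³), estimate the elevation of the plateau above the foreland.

Excess crust Δ = 51800 m − 33100 m = 18700 m, split between elevation h and root r with h + r = Δ.
Airy balance ρ_c h = (ρ_m − ρ_c) r gives r = h ρ_c/(ρ_m − ρ_c), so h (1 + ρ_c/(ρ_m − ρ_c)) = Δ, i.e. h = Δ (ρ_m − ρ_c)/ρ_m.
h = 18700 m × 500/3350 = 2790 m.

2790 m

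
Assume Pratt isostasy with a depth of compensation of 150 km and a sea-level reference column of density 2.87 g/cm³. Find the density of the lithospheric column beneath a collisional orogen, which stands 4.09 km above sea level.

2.79 g/cm³

Pratt balance: ρ_ref D = ρ (D + h).
ρ = ρ_ref D/(D + h) = 2.87 × 150 km/(150 km + 4.09 km) = 2.79 g/cm³.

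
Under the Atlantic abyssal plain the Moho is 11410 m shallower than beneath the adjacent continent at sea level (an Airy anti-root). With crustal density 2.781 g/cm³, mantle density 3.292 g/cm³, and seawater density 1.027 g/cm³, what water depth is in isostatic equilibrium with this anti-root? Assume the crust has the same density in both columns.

3320 m

Replacing a thickness d of crust by seawater at the top must be balanced by replacing crust with mantle at the base: d (ρ_c − ρ_w) = a (ρ_m − ρ_c).
d = a (ρ_m − ρ_c)/(ρ_c − ρ_w) = 11410 m × 0.511/1.754 = 3320 m.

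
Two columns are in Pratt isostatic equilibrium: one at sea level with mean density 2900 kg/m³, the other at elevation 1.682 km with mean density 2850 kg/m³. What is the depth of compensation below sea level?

ρ_ref D = ρ (D + h) → D (ρ_ref − ρ) = ρ h.
D = ρ h/(ρ_ref − ρ) = 2850 × 1.682 km/(2900 − 2850) = 95.9 km.

95.9 km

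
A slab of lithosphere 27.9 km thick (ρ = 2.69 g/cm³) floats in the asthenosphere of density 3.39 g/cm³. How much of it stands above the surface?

Floating equilibrium: submerged depth d = t ρ_obj/ρ_fluid = 27.9 km × 2.69/3.39 = 22.14 km.
Freeboard = t − d = 27.9 km − 22.14 km = 5.76 km.

5.76 km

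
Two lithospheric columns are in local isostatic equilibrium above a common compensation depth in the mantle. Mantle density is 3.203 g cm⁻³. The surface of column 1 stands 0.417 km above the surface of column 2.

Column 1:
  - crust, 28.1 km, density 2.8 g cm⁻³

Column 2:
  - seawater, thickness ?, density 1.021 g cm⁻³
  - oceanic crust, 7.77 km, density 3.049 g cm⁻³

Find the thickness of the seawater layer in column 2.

Take the compensation level at the base of the deeper column (depth z_c below the surface of column 1) and equate Σ ρ_i t_i down to z_c; mantle fills any gap and the z_c terms cancel.
Column 1: 28.1×2.8 + (z_c − 28.1)×3.203
Column 2: 0.417×0 + x×1.021 + 7.77×3.049 + (z_c − 0.417 − 7.77 − x)×3.203
The z_c×3.203 term appears on both sides and cancels. Collect the known terms of each column as K = Σ(ρt)_known − 3.203 × (depth of known layers): K_1 = 78.68 − 3.203×28.1 = −11.3243; K_2 = 23.69073 − 3.203×(0.417 + 7.77) = −2.532231.
Balance: K_1 = K_2 − x×(3.203 − 1.021), so x = (K_2 − K_1)/(3.203 − 1.021) = 8.79207/2.182 = 4.03 km.

4.03 km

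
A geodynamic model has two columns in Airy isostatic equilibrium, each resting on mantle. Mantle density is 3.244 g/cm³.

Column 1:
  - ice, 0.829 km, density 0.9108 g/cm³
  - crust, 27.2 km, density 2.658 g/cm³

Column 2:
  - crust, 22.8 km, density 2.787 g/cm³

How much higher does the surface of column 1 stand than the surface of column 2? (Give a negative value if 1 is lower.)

2.3 km

For any compensation level in the mantle, the mantle terms cancel and isostasy reduces to e = (Σt_1 − Σt_2) − (Σ(ρt)_1 − Σ(ρt)_2) / ρ_m.
Σt_1 = 28.029 km; Σt_2 = 22.8 km; Σ(ρt)_1 = 73.0526532; Σ(ρt)_2 = 63.5436 (in km·g/cm³).
e = (28.029 − 22.8) − (73.0526532 − 63.5436) / 3.244 = 2.3 km.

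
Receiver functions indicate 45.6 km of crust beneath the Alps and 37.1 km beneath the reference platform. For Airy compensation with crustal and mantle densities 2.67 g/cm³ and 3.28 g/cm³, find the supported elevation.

Excess crust Δ = 45.6 km − 37.1 km = 8.5 km, split between elevation h and root r with h + r = Δ.
Airy balance ρ_c h = (ρ_m − ρ_c) r gives r = h ρ_c/(ρ_m − ρ_c), so h (1 + ρ_c/(ρ_m − ρ_c)) = Δ, i.e. h = Δ (ρ_m − ρ_c)/ρ_m.
h = 8.5 km × 0.61/3.28 = 1.58 km.

1.58 km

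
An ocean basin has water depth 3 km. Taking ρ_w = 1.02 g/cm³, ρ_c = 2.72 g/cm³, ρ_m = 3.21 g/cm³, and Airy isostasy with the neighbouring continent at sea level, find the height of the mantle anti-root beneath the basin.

Balancing pressure at the compensation depth: replacing crust with seawater at the top is compensated by replacing crust with mantle at the base: d (ρ_c − ρ_w) = a (ρ_m − ρ_c).
a = d (ρ_c − ρ_w)/(ρ_m − ρ_c) = 3 km × 1.7/0.49 = 10.4 km.

10.4 km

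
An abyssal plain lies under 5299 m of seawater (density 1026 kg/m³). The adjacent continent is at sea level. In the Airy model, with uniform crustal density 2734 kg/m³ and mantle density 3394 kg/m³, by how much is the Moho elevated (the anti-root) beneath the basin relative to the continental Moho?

13700 m

Isostatic balance requires: replacing crust with seawater at the top is compensated by replacing crust with mantle at the base: d (ρ_c − ρ_w) = a (ρ_m − ρ_c).
a = d (ρ_c − ρ_w)/(ρ_m − ρ_c) = 5299 m × 1708/660 = 13700 m.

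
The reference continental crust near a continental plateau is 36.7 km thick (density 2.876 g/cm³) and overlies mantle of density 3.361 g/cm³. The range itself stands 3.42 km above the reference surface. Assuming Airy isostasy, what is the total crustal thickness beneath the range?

Root depth r = h ρ_c / (ρ_m − ρ_c) = 3.42 km × 2.876 / 0.485 = 20.28 km.
Total thickness = T + h + r = 36.7 km + 3.42 km + 20.28 km = 60.4 km.

60.4 km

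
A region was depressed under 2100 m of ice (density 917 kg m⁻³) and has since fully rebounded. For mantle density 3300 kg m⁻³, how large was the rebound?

Removing the load lets mantle flow back in; uplift u satisfies ρ_ice t = ρ_m u.
u = t ρ_ice/ρ_m = 2100 m × 917/3300 = 584 m.

584 m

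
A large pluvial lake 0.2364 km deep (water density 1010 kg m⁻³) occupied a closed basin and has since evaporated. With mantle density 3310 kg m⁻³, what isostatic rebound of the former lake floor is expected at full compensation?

0.0721 km

u = d ρ_w/ρ_m = 0.2364 km × 1010/3310 = 0.0721 km.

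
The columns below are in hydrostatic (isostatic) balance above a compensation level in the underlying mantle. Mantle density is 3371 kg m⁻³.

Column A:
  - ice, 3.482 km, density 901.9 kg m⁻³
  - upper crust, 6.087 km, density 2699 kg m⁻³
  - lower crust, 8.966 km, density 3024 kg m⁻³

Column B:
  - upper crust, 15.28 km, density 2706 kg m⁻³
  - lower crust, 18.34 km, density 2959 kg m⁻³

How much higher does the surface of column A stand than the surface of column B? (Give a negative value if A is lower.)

−0.569 km

For any compensation level in the mantle, the mantle terms cancel and isostasy reduces to e = (Σt_A − Σt_B) − (Σ(ρt)_A − Σ(ρt)_B) / ρ_m.
Σt_A = 18.535 km; Σt_B = 33.62 km; Σ(ρt)_A = 46682.4128; Σ(ρt)_B = 95615.74 (in km·kg m⁻³).
e = (18.535 − 33.62) − (46682.4128 − 95615.74) / 3371 = −0.569 km.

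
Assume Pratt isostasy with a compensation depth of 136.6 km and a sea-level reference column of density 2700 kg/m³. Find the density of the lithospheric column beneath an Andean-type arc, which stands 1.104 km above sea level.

2680 kg/m³

Pratt balance: ρ_ref D = ρ (D + h).
ρ = ρ_ref D/(D + h) = 2700 × 136.6 km/(136.6 km + 1.104 km) = 2680 kg/m³.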